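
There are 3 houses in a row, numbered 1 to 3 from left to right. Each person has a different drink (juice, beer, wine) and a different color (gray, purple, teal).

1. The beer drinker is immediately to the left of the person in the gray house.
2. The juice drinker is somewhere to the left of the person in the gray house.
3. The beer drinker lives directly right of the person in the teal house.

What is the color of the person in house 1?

teal

By clue 3, the beer drinker is in house 2.
By clue 3, the person in the teal house is in house 1.
That leaves wine as the drink for house 3.
Clue 1 places the person in the gray house in house 3.
The only drink still possible for house 1 is juice.
So house 2 gets purple for color.
So: house 1 = juice/teal, house 2 = beer/purple, house 3 = wine/gray.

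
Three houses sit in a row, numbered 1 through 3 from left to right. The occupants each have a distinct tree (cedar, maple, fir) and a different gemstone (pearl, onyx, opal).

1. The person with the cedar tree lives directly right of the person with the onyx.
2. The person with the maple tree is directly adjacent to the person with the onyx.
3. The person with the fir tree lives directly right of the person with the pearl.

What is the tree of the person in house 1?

So house 1 gets maple for tree.
That leaves opal as the gemstone for house 3.
Clue 2 places the person with the onyx in house 2.
The only gemstone still possible for house 1 is pearl.
By clue 1, the person with the cedar tree is in house 3.
The person with the fir tree is in house 2 (clue 3).
So: house 1 = maple/pearl, house 2 = fir/onyx, house 3 = cedar/opal.

maple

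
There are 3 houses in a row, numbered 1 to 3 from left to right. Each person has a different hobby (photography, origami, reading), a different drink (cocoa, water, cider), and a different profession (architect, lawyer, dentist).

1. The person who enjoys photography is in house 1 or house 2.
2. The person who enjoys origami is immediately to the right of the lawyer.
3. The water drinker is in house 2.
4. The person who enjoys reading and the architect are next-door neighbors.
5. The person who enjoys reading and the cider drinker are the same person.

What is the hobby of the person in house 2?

origami

Clue 3: the water drinker is in house 2.
By clue 4, the architect is in house 2.
So house 1 gets lawyer for profession.
House 3 profession: only dentist fits.
The person who enjoys origami is in house 2 (clue 2).
House 3 hobby: only reading fits.
From clue 5, the cider drinker must be in house 3.
House 1 hobby: only photography fits.
The only drink still possible for house 1 is cocoa.
So: house 1 = photography/cocoa/lawyer, house 2 = origami/water/architect, house 3 = reading/cider/dentist.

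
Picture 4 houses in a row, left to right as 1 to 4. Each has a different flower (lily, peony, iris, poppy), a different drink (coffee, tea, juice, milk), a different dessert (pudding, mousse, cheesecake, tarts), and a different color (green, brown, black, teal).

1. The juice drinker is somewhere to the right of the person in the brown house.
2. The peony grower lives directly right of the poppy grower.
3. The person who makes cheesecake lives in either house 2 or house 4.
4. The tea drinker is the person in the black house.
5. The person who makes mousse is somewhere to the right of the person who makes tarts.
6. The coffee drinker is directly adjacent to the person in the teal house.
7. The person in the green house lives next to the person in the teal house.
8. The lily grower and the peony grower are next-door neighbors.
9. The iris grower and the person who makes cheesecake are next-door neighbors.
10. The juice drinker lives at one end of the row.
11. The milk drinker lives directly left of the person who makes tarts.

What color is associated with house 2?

The juice drinker is in house 4 (clue 10).
So house 1 gets pudding for dessert.
The iris grower is narrowed to house 1 or 3; consider each.
Placing it in house 3 leads to a contradiction, so it's in house 1.
The person who makes cheesecake is in house 2 (clue 9).
So house 3 gets tarts for dessert.
House 4 dessert: only mousse fits.
From clue 11, the milk drinker must be in house 2.
House 4 color: only teal fits.
The coffee drinker is in house 3 (clue 6).
Clue 7 places the person in the green house in house 3.
House 1 drink: only tea fits.
House 1's color must be black (nothing else left).
That leaves brown as the color for house 2.
The peony grower is narrowed to house 3 or 4; consider each.
Placing it in house 4 leads to a contradiction, so it's in house 3.
By clue 2, the poppy grower is in house 2.
That leaves lily as the flower for house 4.
So: house 1 = iris/tea/pudding/black, house 2 = poppy/milk/cheesecake/brown, house 3 = peony/coffee/tarts/green, house 4 = lily/juice/mousse/teal.

brown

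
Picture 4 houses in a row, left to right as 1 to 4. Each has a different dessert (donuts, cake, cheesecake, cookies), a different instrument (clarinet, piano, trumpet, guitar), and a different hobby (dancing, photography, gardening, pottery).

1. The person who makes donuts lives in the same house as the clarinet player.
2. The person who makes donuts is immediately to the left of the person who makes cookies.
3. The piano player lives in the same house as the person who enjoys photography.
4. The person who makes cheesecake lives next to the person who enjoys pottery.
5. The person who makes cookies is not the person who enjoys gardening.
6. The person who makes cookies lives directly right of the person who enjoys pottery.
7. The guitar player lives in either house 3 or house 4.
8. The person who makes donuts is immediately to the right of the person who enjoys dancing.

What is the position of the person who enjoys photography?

The person who makes cookies is narrowed to house 3 or 4; consider each.
Placing it in house 4 leads to a contradiction, so it's in house 3.
Clue 2: the person who makes donuts is in house 2.
From clue 6, the person who enjoys pottery must be in house 2.
Clue 8 places the person who enjoys dancing in house 1.
So house 3 gets photography for hobby.
House 4 hobby: only gardening fits.
Clue 1 places the clarinet player in house 2.
The piano player is in house 3 (clue 3).
Clue 4: the person who makes cheesecake is in house 1.
That leaves cake as the dessert for house 4.
House 1's instrument must be trumpet (nothing else left).
So house 4 gets guitar for instrument.
So: house 1 = cheesecake/trumpet/dancing, house 2 = donuts/clarinet/pottery, house 3 = cookies/piano/photography, house 4 = cake/guitar/gardening.

3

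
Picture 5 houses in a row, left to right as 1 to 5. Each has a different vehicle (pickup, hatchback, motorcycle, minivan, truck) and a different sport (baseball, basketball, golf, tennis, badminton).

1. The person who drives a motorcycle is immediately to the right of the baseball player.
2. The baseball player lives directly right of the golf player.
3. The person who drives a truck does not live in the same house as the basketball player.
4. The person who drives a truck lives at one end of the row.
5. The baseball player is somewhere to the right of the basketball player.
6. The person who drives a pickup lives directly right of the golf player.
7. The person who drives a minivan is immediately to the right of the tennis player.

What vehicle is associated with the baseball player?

pickup

House 5 sport: only badminton fits.
The person who drives a truck is narrowed to house 1 or 5; consider each.
Placing it in house 5 leads to a contradiction, so it's in house 1.
House 1's sport must be tennis (nothing else left).
So house 4 gets baseball for sport.
From clue 1, the person who drives a motorcycle must be in house 5.
The golf player is in house 3 (clue 2).
From clue 6, the person who drives a pickup must be in house 4.
Clue 7: the person who drives a minivan is in house 2.
The only vehicle still possible for house 3 is hatchback.
That leaves basketball as the sport for house 2.
So: house 1 = truck/tennis, house 2 = minivan/basketball, house 3 = hatchback/golf, house 4 = pickup/baseball, house 5 = motorcycle/badminton.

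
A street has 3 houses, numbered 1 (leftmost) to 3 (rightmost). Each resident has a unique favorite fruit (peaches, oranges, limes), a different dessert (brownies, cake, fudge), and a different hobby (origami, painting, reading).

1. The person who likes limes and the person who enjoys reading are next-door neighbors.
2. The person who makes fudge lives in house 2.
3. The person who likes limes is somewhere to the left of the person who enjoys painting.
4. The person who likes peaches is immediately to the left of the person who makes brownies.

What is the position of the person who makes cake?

The person who makes fudge is in house 2 (clue 2).
House 3's favorite fruit must be oranges (nothing else left).
House 1's dessert must be cake (nothing else left).
That leaves brownies as the dessert for house 3.
By clue 4, the person who likes peaches is in house 2.
The only favorite fruit still possible for house 1 is limes.
From clue 1, the person who enjoys reading must be in house 2.
That leaves origami as the hobby for house 1.
That leaves painting as the hobby for house 3.
So: house 1 = limes/cake/origami, house 2 = peaches/fudge/reading, house 3 = oranges/brownies/painting.

1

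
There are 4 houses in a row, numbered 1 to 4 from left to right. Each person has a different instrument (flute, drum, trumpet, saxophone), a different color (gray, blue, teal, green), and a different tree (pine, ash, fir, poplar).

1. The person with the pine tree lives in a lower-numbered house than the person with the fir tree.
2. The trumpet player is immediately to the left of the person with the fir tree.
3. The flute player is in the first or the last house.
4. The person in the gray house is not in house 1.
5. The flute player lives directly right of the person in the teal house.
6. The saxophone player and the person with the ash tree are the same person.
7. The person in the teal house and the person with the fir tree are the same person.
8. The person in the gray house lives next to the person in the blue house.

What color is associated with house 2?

By clue 5, the flute player is in house 4.
By clue 5, the person in the teal house is in house 3.
The person with the fir tree is in house 3 (clue 7).
The trumpet player is in house 2 (clue 2).
From clue 8, the person in the gray house must be in house 2.
Clue 8 places the person in the blue house in house 1.
The only instrument still possible for house 1 is saxophone.
The only instrument still possible for house 3 is drum.
So house 4 gets green for color.
House 4 tree: only poplar fits.
The person with the ash tree is in house 1 (clue 6).
So house 2 gets pine for tree.
So: house 1 = saxophone/blue/ash, house 2 = trumpet/gray/pine, house 3 = drum/teal/fir, house 4 = flute/green/poplar.

gray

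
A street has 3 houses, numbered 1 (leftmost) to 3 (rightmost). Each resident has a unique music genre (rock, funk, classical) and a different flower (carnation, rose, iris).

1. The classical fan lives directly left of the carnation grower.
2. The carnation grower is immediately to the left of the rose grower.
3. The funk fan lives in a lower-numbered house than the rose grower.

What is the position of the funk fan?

2

From clue 2, the carnation grower must be in house 2.
Clue 2: the rose grower is in house 3.
So house 3 gets rock for music genre.
The only flower still possible for house 1 is iris.
Clue 1 places the classical fan in house 1.
So house 2 gets funk for music genre.
So: house 1 = classical/iris, house 2 = funk/carnation, house 3 = rock/rose.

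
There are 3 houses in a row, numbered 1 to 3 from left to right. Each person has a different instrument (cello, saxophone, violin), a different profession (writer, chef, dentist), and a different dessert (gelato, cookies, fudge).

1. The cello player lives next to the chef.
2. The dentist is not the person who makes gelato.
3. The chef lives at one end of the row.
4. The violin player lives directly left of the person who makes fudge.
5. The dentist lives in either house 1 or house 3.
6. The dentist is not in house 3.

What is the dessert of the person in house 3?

gelato

The dentist is in house 1 (clue 6).
So house 2 gets writer for profession.
That leaves chef as the profession for house 3.
Clue 1 places the cello player in house 2.
House 1 instrument: only violin fits.
So house 3 gets saxophone for instrument.
So house 1 gets cookies for dessert.
Clue 4: the person who makes fudge is in house 2.
That leaves gelato as the dessert for house 3.
So: house 1 = violin/dentist/cookies, house 2 = cello/writer/fudge, house 3 = saxophone/chef/gelato.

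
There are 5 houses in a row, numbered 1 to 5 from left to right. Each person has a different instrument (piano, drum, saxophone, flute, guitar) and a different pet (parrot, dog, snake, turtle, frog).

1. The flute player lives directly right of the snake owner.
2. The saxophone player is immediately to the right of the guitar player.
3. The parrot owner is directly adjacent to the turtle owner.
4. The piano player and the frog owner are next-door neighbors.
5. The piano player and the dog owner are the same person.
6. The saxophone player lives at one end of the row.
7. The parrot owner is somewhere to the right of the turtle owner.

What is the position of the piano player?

3

The saxophone player is in house 5 (clue 6).
Clue 2 places the guitar player in house 4.
House 5 pet: only parrot fits.
The turtle owner is in house 4 (clue 3).
The flute player is narrowed to house 2 or 3; consider each.
Placing it in house 3 leads to a contradiction, so it's in house 2.
Clue 1 places the snake owner in house 1.
Clue 4: the frog owner is in house 2.
From clue 5, the piano player must be in house 3.
By clue 5, the dog owner is in house 3.
That leaves drum as the instrument for house 1.
So: house 1 = drum/snake, house 2 = flute/frog, house 3 = piano/dog, house 4 = guitar/turtle, house 5 = saxophone/parrot.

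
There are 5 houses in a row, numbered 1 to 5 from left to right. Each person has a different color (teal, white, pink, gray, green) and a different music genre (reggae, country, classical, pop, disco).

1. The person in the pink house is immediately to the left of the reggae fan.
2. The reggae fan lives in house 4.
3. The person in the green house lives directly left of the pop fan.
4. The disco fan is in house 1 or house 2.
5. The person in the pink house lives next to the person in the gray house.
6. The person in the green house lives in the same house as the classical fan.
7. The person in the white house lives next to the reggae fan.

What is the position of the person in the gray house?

4

Clue 2: the reggae fan is in house 4.
The person in the pink house is in house 3 (clue 1).
The only color still possible for house 5 is white.
So house 5 gets country for music genre.
House 3's music genre must be pop (nothing else left).
Clue 3: the person in the green house is in house 2.
Clue 6 places the classical fan in house 2.
The only color still possible for house 1 is teal.
So house 4 gets gray for color.
That leaves disco as the music genre for house 1.
So: house 1 = teal/disco, house 2 = green/classical, house 3 = pink/pop, house 4 = gray/reggae, house 5 = white/country.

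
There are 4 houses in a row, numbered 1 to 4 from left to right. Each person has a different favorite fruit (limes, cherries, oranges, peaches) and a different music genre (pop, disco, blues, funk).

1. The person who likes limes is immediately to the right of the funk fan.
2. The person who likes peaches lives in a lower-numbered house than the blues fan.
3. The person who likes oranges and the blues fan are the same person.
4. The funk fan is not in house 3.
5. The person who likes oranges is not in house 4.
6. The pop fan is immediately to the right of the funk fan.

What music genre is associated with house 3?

The only favorite fruit still possible for house 4 is cherries.
That leaves disco as the music genre for house 4.
House 1's favorite fruit must be peaches (nothing else left).
House 1's music genre must be funk (nothing else left).
Clue 1 places the person who likes limes in house 2.
By clue 6, the pop fan is in house 2.
So house 3 gets oranges for favorite fruit.
So house 3 gets blues for music genre.
So: house 1 = peaches/funk, house 2 = limes/pop, house 3 = oranges/blues, house 4 = cherries/disco.

blues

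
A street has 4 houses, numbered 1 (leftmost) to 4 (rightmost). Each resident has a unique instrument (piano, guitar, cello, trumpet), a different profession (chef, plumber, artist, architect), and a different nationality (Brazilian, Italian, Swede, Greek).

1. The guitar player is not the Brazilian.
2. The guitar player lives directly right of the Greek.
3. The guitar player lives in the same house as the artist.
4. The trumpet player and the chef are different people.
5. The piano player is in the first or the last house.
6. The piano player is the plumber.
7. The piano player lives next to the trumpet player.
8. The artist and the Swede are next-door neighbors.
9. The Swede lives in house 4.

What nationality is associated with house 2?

Greek

From clue 9, the Swede must be in house 4.
By clue 8, the artist is in house 3.
Clue 3 places the guitar player in house 3.
So house 2 gets trumpet for instrument.
From clue 2, the Greek must be in house 2.
From clue 7, the piano player must be in house 1.
That leaves cello as the instrument for house 4.
So house 2 gets architect for profession.
House 3 nationality: only Italian fits.
By clue 6, the plumber is in house 1.
The only profession still possible for house 4 is chef.
So house 1 gets Brazilian for nationality.
So: house 1 = piano/plumber/Brazilian, house 2 = trumpet/architect/Greek, house 3 = guitar/artist/Italian, house 4 = cello/chef/Swede.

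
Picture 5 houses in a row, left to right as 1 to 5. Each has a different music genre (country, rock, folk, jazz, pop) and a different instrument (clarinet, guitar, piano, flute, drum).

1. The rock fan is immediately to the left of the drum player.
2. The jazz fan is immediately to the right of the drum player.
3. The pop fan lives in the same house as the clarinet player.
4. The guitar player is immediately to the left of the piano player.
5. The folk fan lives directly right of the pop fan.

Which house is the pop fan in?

1

The jazz fan is narrowed to house 3 or 4 or 5; consider each.
Placing it in house 3 and house 4 leads to a contradiction, so it's in house 5.
Clue 2 places the drum player in house 4.
By clue 1, the rock fan is in house 3.
The only instrument still possible for house 5 is flute.
Clue 5: the folk fan is in house 2.
From clue 5, the pop fan must be in house 1.
That leaves country as the music genre for house 4.
That leaves piano as the instrument for house 3.
By clue 3, the clarinet player is in house 1.
Clue 4 places the guitar player in house 2.
So: house 1 = pop/clarinet, house 2 = folk/guitar, house 3 = rock/piano, house 4 = country/drum, house 5 = jazz/flute.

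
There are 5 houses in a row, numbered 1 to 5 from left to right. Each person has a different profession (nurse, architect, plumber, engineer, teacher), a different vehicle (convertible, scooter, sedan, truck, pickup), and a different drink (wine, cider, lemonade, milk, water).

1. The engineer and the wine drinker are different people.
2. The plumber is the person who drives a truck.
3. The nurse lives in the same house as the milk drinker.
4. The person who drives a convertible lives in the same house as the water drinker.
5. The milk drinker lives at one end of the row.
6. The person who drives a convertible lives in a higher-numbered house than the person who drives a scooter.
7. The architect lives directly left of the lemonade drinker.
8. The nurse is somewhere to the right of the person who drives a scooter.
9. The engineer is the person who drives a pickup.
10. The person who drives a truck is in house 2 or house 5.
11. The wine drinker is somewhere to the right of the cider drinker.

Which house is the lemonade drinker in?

Clue 3: the nurse is in house 5.
By clue 3, the milk drinker is in house 5.
That leaves plumber as the profession for house 2.
So house 1 gets cider for drink.
Clue 2 places the person who drives a truck in house 2.
House 5 vehicle: only sedan fits.
The architect is narrowed to house 1 or 3; consider each.
Placing it in house 1 leads to a contradiction, so it's in house 3.
By clue 7, the lemonade drinker is in house 4.
The only drink still possible for house 2 is wine.
The only drink still possible for house 3 is water.
Clue 4: the person who drives a convertible is in house 3.
From clue 6, the person who drives a scooter must be in house 1.
House 4 vehicle: only pickup fits.
The engineer is in house 4 (clue 9).
So house 1 gets teacher for profession.
So: house 1 = teacher/scooter/cider, house 2 = plumber/truck/wine, house 3 = architect/convertible/water, house 4 = engineer/pickup/lemonade, house 5 = nurse/sedan/milk.

4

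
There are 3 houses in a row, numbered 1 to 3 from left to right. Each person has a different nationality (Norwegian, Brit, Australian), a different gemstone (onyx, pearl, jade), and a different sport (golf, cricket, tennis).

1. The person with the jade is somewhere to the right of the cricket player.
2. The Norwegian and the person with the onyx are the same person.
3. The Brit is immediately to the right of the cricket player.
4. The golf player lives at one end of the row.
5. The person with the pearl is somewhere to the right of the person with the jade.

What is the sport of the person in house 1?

By clue 5, the person with the pearl is in house 3.
Clue 5: the person with the jade is in house 2.
House 1's gemstone must be onyx (nothing else left).
From clue 1, the cricket player must be in house 1.
The Norwegian is in house 1 (clue 2).
Clue 3: the Brit is in house 2.
The only nationality still possible for house 3 is Australian.
House 2's sport must be tennis (nothing else left).
House 3 sport: only golf fits.
So: house 1 = Norwegian/onyx/cricket, house 2 = Brit/jade/tennis, house 3 = Australian/pearl/golf.

cricket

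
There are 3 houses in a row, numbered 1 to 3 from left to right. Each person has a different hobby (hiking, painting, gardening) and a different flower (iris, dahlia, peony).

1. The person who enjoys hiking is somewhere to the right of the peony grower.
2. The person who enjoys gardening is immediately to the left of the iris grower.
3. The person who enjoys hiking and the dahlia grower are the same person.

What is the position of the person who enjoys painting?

2

The only flower still possible for house 1 is peony.
The person who enjoys gardening is narrowed to house 1 or 2; consider each.
Placing it in house 2 leads to a contradiction, so it's in house 1.
Clue 2: the iris grower is in house 2.
That leaves dahlia as the flower for house 3.
By clue 3, the person who enjoys hiking is in house 3.
The only hobby still possible for house 2 is painting.
So: house 1 = gardening/peony, house 2 = painting/iris, house 3 = hiking/dahlia.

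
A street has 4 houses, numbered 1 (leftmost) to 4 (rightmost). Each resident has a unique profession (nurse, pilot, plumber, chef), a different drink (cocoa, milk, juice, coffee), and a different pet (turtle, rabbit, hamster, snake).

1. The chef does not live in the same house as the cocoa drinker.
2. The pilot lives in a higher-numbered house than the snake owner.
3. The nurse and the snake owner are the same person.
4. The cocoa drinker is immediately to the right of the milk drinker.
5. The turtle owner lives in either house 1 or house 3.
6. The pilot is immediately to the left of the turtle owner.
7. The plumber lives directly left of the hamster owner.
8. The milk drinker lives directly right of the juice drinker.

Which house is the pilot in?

The pilot is in house 2 (clue 6).
Clue 6: the turtle owner is in house 3.
That leaves chef as the profession for house 4.
Clue 2: the snake owner is in house 1.
From clue 3, the nurse must be in house 1.
The cocoa drinker is in house 3 (clue 4).
Clue 4 places the milk drinker in house 2.
Clue 8: the juice drinker is in house 1.
House 3's profession must be plumber (nothing else left).
House 4's drink must be coffee (nothing else left).
The hamster owner is in house 4 (clue 7).
House 2 pet: only rabbit fits.
So: house 1 = nurse/juice/snake, house 2 = pilot/milk/rabbit, house 3 = plumber/cocoa/turtle, house 4 = chef/coffee/hamster.

2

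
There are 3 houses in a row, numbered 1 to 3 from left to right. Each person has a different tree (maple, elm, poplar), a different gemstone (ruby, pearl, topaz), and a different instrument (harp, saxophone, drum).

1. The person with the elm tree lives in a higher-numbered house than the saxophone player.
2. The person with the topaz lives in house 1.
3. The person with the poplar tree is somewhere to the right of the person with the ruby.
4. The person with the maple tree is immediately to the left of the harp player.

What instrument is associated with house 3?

drum

Clue 2 places the person with the topaz in house 1.
That leaves maple as the tree for house 1.
So house 3 gets pearl for gemstone.
Clue 3: the person with the poplar tree is in house 3.
Clue 4: the harp player is in house 2.
So house 2 gets elm for tree.
House 2's gemstone must be ruby (nothing else left).
That leaves saxophone as the instrument for house 1.
House 3's instrument must be drum (nothing else left).
So: house 1 = maple/topaz/saxophone, house 2 = elm/ruby/harp, house 3 = poplar/pearl/drum.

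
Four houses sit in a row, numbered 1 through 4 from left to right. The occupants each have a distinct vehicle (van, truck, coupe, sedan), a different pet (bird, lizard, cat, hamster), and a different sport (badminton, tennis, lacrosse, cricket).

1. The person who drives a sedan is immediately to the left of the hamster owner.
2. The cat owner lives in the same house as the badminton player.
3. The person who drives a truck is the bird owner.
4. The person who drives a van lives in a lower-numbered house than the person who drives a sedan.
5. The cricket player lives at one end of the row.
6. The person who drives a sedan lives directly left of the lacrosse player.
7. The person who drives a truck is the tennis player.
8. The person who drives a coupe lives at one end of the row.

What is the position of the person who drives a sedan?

3

The person who drives a coupe is narrowed to house 1 or 4; consider each.
Placing it in house 1 leads to a contradiction, so it's in house 4.
The person who drives a sedan is narrowed to house 2 or 3; consider each.
Placing it in house 2 leads to a contradiction, so it's in house 3.
By clue 1, the hamster owner is in house 4.
By clue 6, the lacrosse player is in house 4.
House 1 sport: only cricket fits.
Clue 7: the person who drives a truck is in house 2.
From clue 7, the tennis player must be in house 2.
That leaves van as the vehicle for house 1.
That leaves badminton as the sport for house 3.
By clue 2, the cat owner is in house 3.
The bird owner is in house 2 (clue 3).
That leaves lizard as the pet for house 1.
So: house 1 = van/lizard/cricket, house 2 = truck/bird/tennis, house 3 = sedan/cat/badminton, house 4 = coupe/hamster/lacrosse.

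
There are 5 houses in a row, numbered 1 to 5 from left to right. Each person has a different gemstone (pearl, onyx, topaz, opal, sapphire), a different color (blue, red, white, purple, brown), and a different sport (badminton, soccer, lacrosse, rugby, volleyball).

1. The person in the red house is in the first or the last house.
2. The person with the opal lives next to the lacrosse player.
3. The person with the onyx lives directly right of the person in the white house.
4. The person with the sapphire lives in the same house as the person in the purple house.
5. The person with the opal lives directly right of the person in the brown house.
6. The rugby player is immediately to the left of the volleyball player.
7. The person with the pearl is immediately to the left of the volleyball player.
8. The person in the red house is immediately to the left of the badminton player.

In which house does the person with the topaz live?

1

Clue 8 places the person in the red house in house 1.
By clue 8, the badminton player is in house 2.
House 1 gemstone: only topaz fits.
House 2's gemstone must be sapphire (nothing else left).
By clue 4, the person in the purple house is in house 2.
House 5 color: only blue fits.
House 1 sport: only soccer fits.
House 3's gemstone must be pearl (nothing else left).
By clue 7, the volleyball player is in house 4.
That leaves lacrosse as the sport for house 5.
The person with the opal is in house 4 (clue 2).
Clue 5: the person in the brown house is in house 3.
House 5's gemstone must be onyx (nothing else left).
So house 4 gets white for color.
So house 3 gets rugby for sport.
So: house 1 = topaz/red/soccer, house 2 = sapphire/purple/badminton, house 3 = pearl/brown/rugby, house 4 = opal/white/volleyball, house 5 = onyx/blue/lacrosse.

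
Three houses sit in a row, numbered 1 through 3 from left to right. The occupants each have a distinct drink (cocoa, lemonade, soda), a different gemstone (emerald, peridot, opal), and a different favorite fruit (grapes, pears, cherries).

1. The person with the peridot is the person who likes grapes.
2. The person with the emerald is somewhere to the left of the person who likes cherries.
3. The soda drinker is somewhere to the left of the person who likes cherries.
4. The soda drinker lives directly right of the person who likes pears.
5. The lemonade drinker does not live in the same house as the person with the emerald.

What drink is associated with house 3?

lemonade

Clue 4: the soda drinker is in house 2.
Clue 4: the person who likes pears is in house 1.
The person who likes cherries is in house 3 (clue 3).
House 2's favorite fruit must be grapes (nothing else left).
Clue 1: the person with the peridot is in house 2.
So house 3 gets opal for gemstone.
The lemonade drinker is in house 3 (clue 5).
That leaves cocoa as the drink for house 1.
That leaves emerald as the gemstone for house 1.
So: house 1 = cocoa/emerald/pears, house 2 = soda/peridot/grapes, house 3 = lemonade/opal/cherries.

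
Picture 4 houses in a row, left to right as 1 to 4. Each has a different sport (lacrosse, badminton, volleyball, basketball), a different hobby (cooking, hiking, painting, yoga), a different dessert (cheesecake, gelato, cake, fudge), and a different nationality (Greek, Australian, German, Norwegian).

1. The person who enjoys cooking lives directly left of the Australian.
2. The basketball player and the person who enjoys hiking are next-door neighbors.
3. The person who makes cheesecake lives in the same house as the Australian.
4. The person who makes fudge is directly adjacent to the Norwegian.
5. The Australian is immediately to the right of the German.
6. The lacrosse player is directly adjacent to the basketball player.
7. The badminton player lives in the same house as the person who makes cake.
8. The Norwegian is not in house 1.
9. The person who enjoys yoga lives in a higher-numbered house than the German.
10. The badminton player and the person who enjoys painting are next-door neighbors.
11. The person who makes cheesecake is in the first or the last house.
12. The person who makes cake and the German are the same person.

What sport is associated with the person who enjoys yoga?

volleyball

The person who makes cheesecake is in house 4 (clue 11).
By clue 3, the Australian is in house 4.
Clue 5 places the German in house 3.
By clue 9, the person who enjoys yoga is in house 4.
By clue 12, the person who makes cake is in house 3.
House 1 nationality: only Greek fits.
That leaves Norwegian as the nationality for house 2.
From clue 1, the person who enjoys cooking must be in house 3.
By clue 4, the person who makes fudge is in house 1.
From clue 7, the badminton player must be in house 3.
From clue 10, the person who enjoys painting must be in house 2.
That leaves hiking as the hobby for house 1.
The only dessert still possible for house 2 is gelato.
Clue 2 places the basketball player in house 2.
By clue 6, the lacrosse player is in house 1.
So house 4 gets volleyball for sport.
So: house 1 = lacrosse/hiking/fudge/Greek, house 2 = basketball/painting/gelato/Norwegian, house 3 = badminton/cooking/cake/German, house 4 = volleyball/yoga/cheesecake/Australian.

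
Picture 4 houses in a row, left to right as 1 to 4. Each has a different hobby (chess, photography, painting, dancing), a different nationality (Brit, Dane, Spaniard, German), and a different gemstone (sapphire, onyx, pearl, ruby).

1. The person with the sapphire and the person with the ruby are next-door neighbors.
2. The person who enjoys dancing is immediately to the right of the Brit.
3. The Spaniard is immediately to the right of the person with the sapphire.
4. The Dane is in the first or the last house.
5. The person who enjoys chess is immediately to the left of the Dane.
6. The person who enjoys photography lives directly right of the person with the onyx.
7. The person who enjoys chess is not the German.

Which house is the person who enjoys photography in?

4

Clue 5 places the person who enjoys chess in house 3.
By clue 5, the Dane is in house 4.
The only hobby still possible for house 1 is painting.
That leaves pearl as the gemstone for house 4.
The person who enjoys dancing is narrowed to house 2 or 4; consider each.
Placing it in house 4 leads to a contradiction, so it's in house 2.
The Brit is in house 1 (clue 2).
So house 4 gets photography for hobby.
That leaves German as the nationality for house 2.
That leaves Spaniard as the nationality for house 3.
Clue 3: the person with the sapphire is in house 2.
Clue 6 places the person with the onyx in house 3.
So house 1 gets ruby for gemstone.
So: house 1 = painting/Brit/ruby, house 2 = dancing/German/sapphire, house 3 = chess/Spaniard/onyx, house 4 = photography/Dane/pearl.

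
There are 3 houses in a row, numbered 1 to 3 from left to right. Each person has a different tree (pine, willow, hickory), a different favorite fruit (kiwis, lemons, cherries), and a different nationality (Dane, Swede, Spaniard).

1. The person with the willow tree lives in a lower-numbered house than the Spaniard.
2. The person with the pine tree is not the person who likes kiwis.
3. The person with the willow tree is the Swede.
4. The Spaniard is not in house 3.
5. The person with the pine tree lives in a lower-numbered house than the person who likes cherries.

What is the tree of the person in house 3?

The Spaniard is in house 2 (clue 4).
So house 3 gets hickory for tree.
The only nationality still possible for house 3 is Dane.
The person with the willow tree is in house 1 (clue 1).
The only tree still possible for house 2 is pine.
The only nationality still possible for house 1 is Swede.
By clue 5, the person who likes cherries is in house 3.
House 2's favorite fruit must be lemons (nothing else left).
The only favorite fruit still possible for house 1 is kiwis.
So: house 1 = willow/kiwis/Swede, house 2 = pine/lemons/Spaniard, house 3 = hickory/cherries/Dane.

hickory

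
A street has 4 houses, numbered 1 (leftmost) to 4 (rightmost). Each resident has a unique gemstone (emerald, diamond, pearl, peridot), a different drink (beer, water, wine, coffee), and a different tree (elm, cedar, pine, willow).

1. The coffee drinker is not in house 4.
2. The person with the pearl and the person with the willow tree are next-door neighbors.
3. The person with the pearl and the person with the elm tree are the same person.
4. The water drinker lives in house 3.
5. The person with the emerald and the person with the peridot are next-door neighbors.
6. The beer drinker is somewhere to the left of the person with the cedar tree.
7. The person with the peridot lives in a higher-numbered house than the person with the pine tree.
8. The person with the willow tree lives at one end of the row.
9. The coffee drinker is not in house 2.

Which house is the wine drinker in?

From clue 4, the water drinker must be in house 3.
So house 1 gets coffee for drink.
The only drink still possible for house 4 is wine.
House 2's drink must be beer (nothing else left).
The person with the pearl is narrowed to house 2 or 3; consider each.
Placing it in house 3 leads to a contradiction, so it's in house 2.
The person with the willow tree is in house 1 (clue 2).
Clue 3 places the person with the elm tree in house 2.
That leaves cedar as the tree for house 4.
Clue 7 places the person with the peridot in house 4.
That leaves diamond as the gemstone for house 1.
House 3 gemstone: only emerald fits.
House 3 tree: only pine fits.
So: house 1 = diamond/coffee/willow, house 2 = pearl/beer/elm, house 3 = emerald/water/pine, house 4 = peridot/wine/cedar.

4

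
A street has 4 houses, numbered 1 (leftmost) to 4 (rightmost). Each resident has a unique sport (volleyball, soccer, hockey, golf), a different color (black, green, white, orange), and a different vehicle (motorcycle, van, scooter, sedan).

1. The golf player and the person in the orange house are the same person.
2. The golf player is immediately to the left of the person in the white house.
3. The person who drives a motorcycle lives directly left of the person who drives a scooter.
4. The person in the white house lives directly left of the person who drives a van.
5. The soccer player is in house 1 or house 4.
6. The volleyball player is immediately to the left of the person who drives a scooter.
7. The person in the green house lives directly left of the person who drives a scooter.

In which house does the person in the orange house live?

House 4's color must be black (nothing else left).
The golf player is narrowed to house 1 or 2; consider each.
Placing it in house 1 leads to a contradiction, so it's in house 2.
Clue 1: the person in the orange house is in house 2.
By clue 2, the person in the white house is in house 3.
Clue 4 places the person who drives a van in house 4.
House 1 color: only green fits.
The volleyball player is in house 1 (clue 6).
The person who drives a scooter is in house 2 (clue 6).
So house 3 gets hockey for sport.
House 4's sport must be soccer (nothing else left).
House 3 vehicle: only sedan fits.
That leaves motorcycle as the vehicle for house 1.
So: house 1 = volleyball/green/motorcycle, house 2 = golf/orange/scooter, house 3 = hockey/white/sedan, house 4 = soccer/black/van.

2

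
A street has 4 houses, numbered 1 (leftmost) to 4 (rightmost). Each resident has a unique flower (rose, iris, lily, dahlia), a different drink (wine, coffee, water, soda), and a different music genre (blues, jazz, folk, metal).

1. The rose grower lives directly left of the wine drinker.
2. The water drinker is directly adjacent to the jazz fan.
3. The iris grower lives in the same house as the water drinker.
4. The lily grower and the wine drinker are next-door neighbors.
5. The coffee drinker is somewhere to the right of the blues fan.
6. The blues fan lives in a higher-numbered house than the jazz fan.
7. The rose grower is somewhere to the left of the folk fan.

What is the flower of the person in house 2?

The coffee drinker is narrowed to house 3 or 4; consider each.
Placing it in house 3 leads to a contradiction, so it's in house 4.
The rose grower is narrowed to house 1 or 2; consider each.
Placing it in house 1 leads to a contradiction, so it's in house 2.
By clue 1, the wine drinker is in house 3.
House 4's flower must be lily (nothing else left).
Clue 3: the iris grower is in house 1.
The water drinker is in house 1 (clue 3).
House 3 flower: only dahlia fits.
House 2's drink must be soda (nothing else left).
The jazz fan is in house 2 (clue 2).
From clue 6, the blues fan must be in house 3.
House 1's music genre must be metal (nothing else left).
So house 4 gets folk for music genre.
So: house 1 = iris/water/metal, house 2 = rose/soda/jazz, house 3 = dahlia/wine/blues, house 4 = lily/coffee/folk.

rose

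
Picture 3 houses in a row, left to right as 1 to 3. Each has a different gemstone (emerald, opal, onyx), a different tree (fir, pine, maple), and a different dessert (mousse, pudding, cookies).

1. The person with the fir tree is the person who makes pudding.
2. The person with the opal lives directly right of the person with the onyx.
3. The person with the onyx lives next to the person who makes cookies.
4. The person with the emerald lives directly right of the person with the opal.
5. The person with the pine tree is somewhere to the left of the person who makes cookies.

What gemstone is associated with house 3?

Clue 4: the person with the emerald is in house 3.
By clue 4, the person with the opal is in house 2.
House 1 gemstone: only onyx fits.
Clue 3: the person who makes cookies is in house 2.
Clue 5: the person with the pine tree is in house 1.
Clue 1: the person with the fir tree is in house 3.
Clue 1 places the person who makes pudding in house 3.
The only tree still possible for house 2 is maple.
House 1's dessert must be mousse (nothing else left).
So: house 1 = onyx/pine/mousse, house 2 = opal/maple/cookies, house 3 = emerald/fir/pudding.

emerald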